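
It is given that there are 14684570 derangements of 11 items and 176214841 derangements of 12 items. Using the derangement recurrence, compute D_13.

D_13 = (13-1)·(D_12 + D_11) = 12·(176214841 + 14684570) = 12·190899411 = 2290792932.

2290792932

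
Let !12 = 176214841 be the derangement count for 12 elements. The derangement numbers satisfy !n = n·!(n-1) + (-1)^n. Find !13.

2290792932

!13 = 13·176214841 - 1 = 2290792932.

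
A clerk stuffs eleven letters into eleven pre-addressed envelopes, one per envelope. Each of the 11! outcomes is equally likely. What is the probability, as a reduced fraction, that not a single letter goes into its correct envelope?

1468457/3991680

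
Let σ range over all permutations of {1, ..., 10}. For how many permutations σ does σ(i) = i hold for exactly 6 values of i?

1890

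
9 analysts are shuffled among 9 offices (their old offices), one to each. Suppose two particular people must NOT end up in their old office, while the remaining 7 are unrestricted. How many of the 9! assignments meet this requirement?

Let A_j be the event that the j-th constrained one is fixed. By inclusion-exclusion over the 2 events:
Σ_{j=0}^{2} (-1)^j C(2,j)(9-j)!
= C(2,0)·9! - C(2,1)·8! + C(2,2)·7!
= 362880 - 80640 + 5040
= 287280

287280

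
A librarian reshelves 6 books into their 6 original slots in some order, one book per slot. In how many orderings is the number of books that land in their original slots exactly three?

Pick the 3 fixed positions: C(6,3) = 20 ways.
The remaining 3 must be deranged: !3 = 2.
Total: 20 × 2 = 40.

40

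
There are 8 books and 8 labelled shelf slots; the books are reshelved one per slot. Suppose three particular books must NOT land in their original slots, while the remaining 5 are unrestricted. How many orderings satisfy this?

Let A_j be the event that the j-th constrained one is fixed. By inclusion-exclusion over the 3 events:
Σ_{j=0}^{3} (-1)^j C(3,j)(8-j)!
= C(3,0)·8! - C(3,1)·7! + C(3,2)·6! - C(3,3)·5!
= 40320 - 15120 + 2160 - 120
= 27240

27240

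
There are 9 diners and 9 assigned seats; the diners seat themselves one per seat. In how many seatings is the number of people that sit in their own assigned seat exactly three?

22260

Pick the 3 fixed positions: C(9,3) = 84 ways.
The other 6 form a derangement: !6 = 265.
Total: 84 × 265 = 22260.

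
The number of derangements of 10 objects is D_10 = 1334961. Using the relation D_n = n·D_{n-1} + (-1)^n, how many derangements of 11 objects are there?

D_11 = 11·1334961 - 1 = 14684570.

14684570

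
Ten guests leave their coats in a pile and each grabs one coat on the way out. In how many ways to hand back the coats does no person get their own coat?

The number of derangements of 10 is !10 = Σ_{k=0}^{10} (-1)^k·10!/k!
= 10! - 10!/1! + 10!/2! - 10!/3! + 10!/4! - 10!/5! + 10!/6! - 10!/7! + 10!/8! - 10!/9! + 10!/10!
= 3628800 - 3628800 + 1814400 - 604800 + 151200 - 30240 + 5040 - 720 + 90 - 10 + 1
= 1334961

1334961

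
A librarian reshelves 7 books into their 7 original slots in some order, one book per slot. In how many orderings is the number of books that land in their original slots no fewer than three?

407

Sum C(7,i)·!(7-i) for i = 3..7:
  i=3: C(7,3)·!4 = 35·9 = 315
  i=4: C(7,4)·!3 = 35·2 = 70
  i=5: C(7,5)·!2 = 21·1 = 21
  i=6: C(7,6)·!1 = 7·0 = 0
  i=7: C(7,7)·!0 = 1·1 = 1
Total = 407.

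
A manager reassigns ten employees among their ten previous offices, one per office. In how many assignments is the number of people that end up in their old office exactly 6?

Choose which 6 of the 10 are fixed: C(10,6) = 210.
The other 4 form a derangement: !4 = 9.
Total: 210 × 9 = 1890.

1890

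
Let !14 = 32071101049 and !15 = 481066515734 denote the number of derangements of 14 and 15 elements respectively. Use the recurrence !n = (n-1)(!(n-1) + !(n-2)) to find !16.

7697064251745

!16 = (16-1)·(!15 + !14) = 15·(481066515734 + 32071101049) = 15·513137616783 = 7697064251745.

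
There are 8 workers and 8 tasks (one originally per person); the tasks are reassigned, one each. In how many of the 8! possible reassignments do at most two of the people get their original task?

37085

Sum C(8,i)·!(8-i) for i = 0..2:
  i=0: C(8,0)·!8 = 1·14833 = 14833
  i=1: C(8,1)·!7 = 8·1854 = 14832
  i=2: C(8,2)·!6 = 28·265 = 7420
Total = 37085.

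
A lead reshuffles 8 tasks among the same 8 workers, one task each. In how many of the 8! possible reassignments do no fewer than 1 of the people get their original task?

25487

# with exactly i fixed is C(8,i)·!(8-i); sum over i=1..8:
  i=1: C(8,1)·!7 = 8·1854 = 14832
  i=2: C(8,2)·!6 = 28·265 = 7420
  i=3: C(8,3)·!5 = 56·44 = 2464
  i=4: C(8,4)·!4 = 70·9 = 630
  i=5: C(8,5)·!3 = 56·2 = 112
  i=6: C(8,6)·!2 = 28·1 = 28
  i=7: C(8,7)·!1 = 8·0 = 0
  i=8: C(8,8)·!0 = 1·1 = 1
Total = 25487.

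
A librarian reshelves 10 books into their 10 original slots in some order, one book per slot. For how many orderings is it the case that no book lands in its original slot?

1334961

By inclusion-exclusion, !10 = Σ (-1)^k · 10!/k! for k=0..10
= 10! - 10!/1! + 10!/2! - 10!/3! + 10!/4! - 10!/5! + 10!/6! - 10!/7! + 10!/8! - 10!/9! + 10!/10!
= 3628800 - 3628800 + 1814400 - 604800 + 151200 - 30240 + 5040 - 720 + 90 - 10 + 1
= 1334961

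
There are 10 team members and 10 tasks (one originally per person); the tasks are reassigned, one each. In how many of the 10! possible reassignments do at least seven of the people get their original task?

286

Sum C(10,i)·!(10-i) for i = 7..10:
  i=7: C(10,7)·!3 = 120·2 = 240
  i=8: C(10,8)·!2 = 45·1 = 45
  i=9: C(10,9)·!1 = 10·0 = 0
  i=10: C(10,10)·!0 = 1·1 = 1
Total = 286.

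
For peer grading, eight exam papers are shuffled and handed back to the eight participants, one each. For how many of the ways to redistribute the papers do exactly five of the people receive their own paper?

112

Pick the 5 fixed positions: C(8,5) = 56 ways.
The remaining 3 must be deranged: !3 = 2.
Total: 56 × 2 = 112.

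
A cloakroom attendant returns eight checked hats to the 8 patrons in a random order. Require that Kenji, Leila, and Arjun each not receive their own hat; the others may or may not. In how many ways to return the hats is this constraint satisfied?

Inclusion-exclusion on the 3 forbidden self-matches:
Σ_{j=0}^{3} (-1)^j C(3,j)(8-j)!
= C(3,0)·8! - C(3,1)·7! + C(3,2)·6! - C(3,3)·5!
= 40320 - 15120 + 2160 - 120
= 27240

27240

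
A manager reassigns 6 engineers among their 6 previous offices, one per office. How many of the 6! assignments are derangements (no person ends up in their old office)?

!6 is the nearest integer to 6!/e.
6! = 720, and 720/e ≈ 264.87, so !6 = 265.

265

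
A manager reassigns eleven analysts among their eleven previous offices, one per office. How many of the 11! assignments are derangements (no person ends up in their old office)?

Recurrence: !11 = 10·(!10 + !9).
!11 = 10·(1334961 + 133496) = 10·1468457 = 14684570

14684570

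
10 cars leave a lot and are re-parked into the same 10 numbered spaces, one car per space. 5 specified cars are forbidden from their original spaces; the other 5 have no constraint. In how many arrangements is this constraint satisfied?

2170680

Let A_j be the event that the j-th constrained one is fixed. By inclusion-exclusion over the 5 events:
Σ_{j=0}^{5} (-1)^j C(5,j)(10-j)!
= C(5,0)·10! - C(5,1)·9! + C(5,2)·8! - C(5,3)·7! + C(5,4)·6! - C(5,5)·5!
= 3628800 - 1814400 + 403200 - 50400 + 3600 - 120
= 2170680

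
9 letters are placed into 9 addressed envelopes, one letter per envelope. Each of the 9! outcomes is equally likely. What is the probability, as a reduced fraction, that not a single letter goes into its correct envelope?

16687/45360

Favorable outcomes: !9 = 133496.
Total outcomes: 9! = 362880.
Probability = 133496/362880 = 16687/45360.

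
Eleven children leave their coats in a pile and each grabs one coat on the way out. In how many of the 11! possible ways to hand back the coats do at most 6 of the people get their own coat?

39913444

# with exactly i fixed is C(11,i)·!(11-i); sum over i=0..6:
  i=0: C(11,0)·!11 = 1·14684570 = 14684570
  i=1: C(11,1)·!10 = 11·1334961 = 14684571
  i=2: C(11,2)·!9 = 55·133496 = 7342280
  i=3: C(11,3)·!8 = 165·14833 = 2447445
  i=4: C(11,4)·!7 = 330·1854 = 611820
  i=5: C(11,5)·!6 = 462·265 = 122430
  i=6: C(11,6)·!5 = 462·44 = 20328
Total = 39913444.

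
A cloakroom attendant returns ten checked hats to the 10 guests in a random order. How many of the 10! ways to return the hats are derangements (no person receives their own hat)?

Use !n = n·!(n-1) + (-1)^n.
!10 = 10·133496 + 1 = 1334961

1334961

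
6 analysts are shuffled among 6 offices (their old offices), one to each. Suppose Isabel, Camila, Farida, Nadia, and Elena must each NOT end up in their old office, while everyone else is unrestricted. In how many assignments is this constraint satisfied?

Inclusion-exclusion on the 5 forbidden self-matches:
Σ_{j=0}^{5} (-1)^j C(5,j)(6-j)!
= C(5,0)·6! - C(5,1)·5! + C(5,2)·4! - C(5,3)·3! + C(5,4)·2! - C(5,5)·1!
= 720 - 600 + 240 - 60 + 10 - 1
= 309

309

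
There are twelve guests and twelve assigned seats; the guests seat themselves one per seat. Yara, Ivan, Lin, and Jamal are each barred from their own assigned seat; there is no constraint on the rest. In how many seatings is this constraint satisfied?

Let A_j be the event that the j-th constrained one is fixed. By inclusion-exclusion over the 4 events:
Σ_{j=0}^{4} (-1)^j C(4,j)(12-j)!
= C(4,0)·12! - C(4,1)·11! + C(4,2)·10! - C(4,3)·9! + C(4,4)·8!
= 479001600 - 159667200 + 21772800 - 1451520 + 40320
= 339696000

339696000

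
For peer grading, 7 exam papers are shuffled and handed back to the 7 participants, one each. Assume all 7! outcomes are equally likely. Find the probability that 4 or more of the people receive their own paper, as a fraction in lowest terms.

23/1260

Favorable outcomes: Σ_{i≥4} C(7,i)·!(7-i) = 35·2 + 21·1 + 7·0 + 1·1 = 92.
Total outcomes: 7! = 5040.
Probability = 92/5040 = 23/1260.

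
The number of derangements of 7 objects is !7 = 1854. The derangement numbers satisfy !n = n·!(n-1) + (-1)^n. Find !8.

14833

!8 = 8·1854 + 1 = 14833.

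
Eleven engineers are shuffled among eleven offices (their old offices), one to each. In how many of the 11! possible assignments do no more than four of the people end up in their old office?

39770686

Sum C(11,i)·!(11-i) for i = 0..4:
  i=0: C(11,0)·!11 = 1·14684570 = 14684570
  i=1: C(11,1)·!10 = 11·1334961 = 14684571
  i=2: C(11,2)·!9 = 55·133496 = 7342280
  i=3: C(11,3)·!8 = 165·14833 = 2447445
  i=4: C(11,4)·!7 = 330·1854 = 611820
Total = 39770686.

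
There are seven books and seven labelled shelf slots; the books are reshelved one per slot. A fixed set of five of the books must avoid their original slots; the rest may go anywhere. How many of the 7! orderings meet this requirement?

2428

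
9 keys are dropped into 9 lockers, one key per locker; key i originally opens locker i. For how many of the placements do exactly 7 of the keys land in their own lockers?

Pick the 7 fixed positions: C(9,7) = 36 ways.
The other 2 form a derangement: !2 = 1.
Total: 36 × 1 = 36.

36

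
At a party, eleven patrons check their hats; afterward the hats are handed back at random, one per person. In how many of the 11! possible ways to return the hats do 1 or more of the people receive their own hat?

# with exactly i fixed is C(11,i)·!(11-i); sum over i=1..11:
  i=1: C(11,1)·!10 = 11·1334961 = 14684571
  i=2: C(11,2)·!9 = 55·133496 = 7342280
  i=3: C(11,3)·!8 = 165·14833 = 2447445
  i=4: C(11,4)·!7 = 330·1854 = 611820
  i=5: C(11,5)·!6 = 462·265 = 122430
  i=6: C(11,6)·!5 = 462·44 = 20328
  i=7: C(11,7)·!4 = 330·9 = 2970
  i=8: C(11,8)·!3 = 165·2 = 330
  i=9: C(11,9)·!2 = 55·1 = 55
  i=10: C(11,10)·!1 = 11·0 = 0
  i=11: C(11,11)·!0 = 1·1 = 1
Total = 25232230.

25232230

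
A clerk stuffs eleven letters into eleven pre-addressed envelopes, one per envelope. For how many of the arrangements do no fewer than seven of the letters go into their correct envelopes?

3356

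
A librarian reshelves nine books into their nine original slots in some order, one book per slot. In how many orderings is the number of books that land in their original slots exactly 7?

36

Pick the 7 fixed positions: C(9,7) = 36 ways.
The other 2 form a derangement: !2 = 1.
Total: 36 × 1 = 36.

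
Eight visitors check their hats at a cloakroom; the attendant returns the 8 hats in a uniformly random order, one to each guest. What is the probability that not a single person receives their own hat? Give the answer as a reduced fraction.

Favorable outcomes: !8 = 14833.
Total outcomes: 8! = 40320.
Probability = 14833/40320 = 2119/5760.

2119/5760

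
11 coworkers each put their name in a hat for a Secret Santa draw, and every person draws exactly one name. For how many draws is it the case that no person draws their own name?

Recurrence: !11 = 11·!10 + (-1)^11.
!11 = 11·1334961 - 1 = 14684570

14684570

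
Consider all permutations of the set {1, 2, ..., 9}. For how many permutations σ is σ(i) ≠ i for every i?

133496

Use !n = (n-1)(!(n-1) + !(n-2)).
!9 = 8·(14833 + 1854) = 8·16687 = 133496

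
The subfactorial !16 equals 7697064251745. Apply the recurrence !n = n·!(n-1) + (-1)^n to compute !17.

!17 = 17·7697064251745 - 1 = 130850092279664.

130850092279664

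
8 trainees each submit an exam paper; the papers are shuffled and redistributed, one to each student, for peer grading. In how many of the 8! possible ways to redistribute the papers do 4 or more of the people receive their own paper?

771

# with exactly i fixed is C(8,i)·!(8-i); sum over i=4..8:
  i=4: C(8,4)·!4 = 70·9 = 630
  i=5: C(8,5)·!3 = 56·2 = 112
  i=6: C(8,6)·!2 = 28·1 = 28
  i=7: C(8,7)·!1 = 8·0 = 0
  i=8: C(8,8)·!0 = 1·1 = 1
Total = 771.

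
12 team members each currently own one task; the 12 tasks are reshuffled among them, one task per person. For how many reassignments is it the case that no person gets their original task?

Use !n = n·!(n-1) + (-1)^n.
!12 = 12·14684570 + 1 = 176214841

176214841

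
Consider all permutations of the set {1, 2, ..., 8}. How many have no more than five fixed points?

40291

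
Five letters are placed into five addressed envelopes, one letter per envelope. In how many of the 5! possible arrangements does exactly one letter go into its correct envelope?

Pick the single fixed position: C(5,1) = 5 ways.
The other 4 form a derangement: !4 = 9.
Total: 5 × 9 = 45.

45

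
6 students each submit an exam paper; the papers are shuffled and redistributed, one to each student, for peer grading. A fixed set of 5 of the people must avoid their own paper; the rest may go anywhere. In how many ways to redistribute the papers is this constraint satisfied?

309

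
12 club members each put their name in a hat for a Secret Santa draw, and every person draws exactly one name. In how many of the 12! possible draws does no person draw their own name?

By inclusion-exclusion, !12 = Σ (-1)^k · 12!/k! for k=0..12
= 12! - 12!/1! + 12!/2! - 12!/3! + 12!/4! - 12!/5! + 12!/6! - 12!/7! + 12!/8! - 12!/9! + 12!/10! - 12!/11! + 12!/12!
= 479001600 - 479001600 + 239500800 - 79833600 + 19958400 - 3991680 + 665280 - 95040 + 11880 - 1320 + 132 - 12 + 1
= 176214841

176214841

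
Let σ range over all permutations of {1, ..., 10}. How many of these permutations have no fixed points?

1334961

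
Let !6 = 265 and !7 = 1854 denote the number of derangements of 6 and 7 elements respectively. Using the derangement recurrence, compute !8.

!8 = (8-1)·(!7 + !6) = 7·(1854 + 265) = 7·2119 = 14833.

14833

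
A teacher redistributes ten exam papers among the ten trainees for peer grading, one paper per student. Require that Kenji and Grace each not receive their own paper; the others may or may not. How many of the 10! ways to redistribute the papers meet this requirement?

2943360

Inclusion-exclusion on the 2 forbidden self-matches:
Σ_{j=0}^{2} (-1)^j C(2,j)(10-j)!
= C(2,0)·10! - C(2,1)·9! + C(2,2)·8!
= 3628800 - 725760 + 40320
= 2943360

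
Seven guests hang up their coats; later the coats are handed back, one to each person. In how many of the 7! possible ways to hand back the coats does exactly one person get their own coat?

Choose which one of the 7 is fixed: C(7,1) = 7.
The remaining 6 must be deranged: !6 = 265.
Total: 7 × 265 = 1855.

1855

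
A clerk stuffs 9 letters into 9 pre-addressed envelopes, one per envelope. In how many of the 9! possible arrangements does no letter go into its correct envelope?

133496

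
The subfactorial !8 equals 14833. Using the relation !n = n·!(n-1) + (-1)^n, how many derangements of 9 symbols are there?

133496

!9 = 9·14833 - 1 = 133496.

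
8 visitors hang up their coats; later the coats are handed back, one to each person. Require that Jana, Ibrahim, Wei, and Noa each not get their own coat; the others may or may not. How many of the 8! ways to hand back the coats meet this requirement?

Inclusion-exclusion on the 4 forbidden self-matches:
Σ_{j=0}^{4} (-1)^j C(4,j)(8-j)!
= C(4,0)·8! - C(4,1)·7! + C(4,2)·6! - C(4,3)·5! + C(4,4)·4!
= 40320 - 20160 + 4320 - 480 + 24
= 24024

24024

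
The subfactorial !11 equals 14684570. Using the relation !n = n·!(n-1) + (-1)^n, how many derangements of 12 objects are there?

176214841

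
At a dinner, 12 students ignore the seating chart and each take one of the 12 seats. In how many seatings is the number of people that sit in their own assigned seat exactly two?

88107426

Choose which 2 of the 12 are fixed: C(12,2) = 66.
The other 10 form a derangement: !10 = 1334961.
Total: 66 × 1334961 = 88107426.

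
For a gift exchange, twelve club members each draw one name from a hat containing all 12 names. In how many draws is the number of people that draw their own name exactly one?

176214840

Pick the single fixed position: C(12,1) = 12 ways.
The remaining 11 must be deranged: !11 = 14684570.
Total: 12 × 14684570 = 176214840.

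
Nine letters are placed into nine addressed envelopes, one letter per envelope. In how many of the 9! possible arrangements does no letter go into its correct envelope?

!9 is the nearest integer to 9!/e.
9! = 362880, and 362880/e ≈ 133496.09, so !9 = 133496.

133496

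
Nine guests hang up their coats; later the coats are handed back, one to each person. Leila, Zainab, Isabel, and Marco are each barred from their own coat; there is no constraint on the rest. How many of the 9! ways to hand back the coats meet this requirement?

229080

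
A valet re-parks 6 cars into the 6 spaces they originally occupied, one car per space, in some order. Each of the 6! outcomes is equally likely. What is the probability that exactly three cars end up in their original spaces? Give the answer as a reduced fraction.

Favorable outcomes: C(6,3)·!3 = 20·2 = 40.
Total outcomes: 6! = 720.
Probability = 40/720 = 1/18.

1/18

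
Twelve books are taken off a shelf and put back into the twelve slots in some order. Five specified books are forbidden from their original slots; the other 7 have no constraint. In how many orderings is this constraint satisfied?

Inclusion-exclusion on the 5 forbidden self-matches:
Σ_{j=0}^{5} (-1)^j C(5,j)(12-j)!
= C(5,0)·12! - C(5,1)·11! + C(5,2)·10! - C(5,3)·9! + C(5,4)·8! - C(5,5)·7!
= 479001600 - 199584000 + 36288000 - 3628800 + 201600 - 5040
= 312273360

312273360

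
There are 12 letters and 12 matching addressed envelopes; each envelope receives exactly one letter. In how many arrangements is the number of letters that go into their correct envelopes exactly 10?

Pick the 10 fixed positions: C(12,10) = 66 ways.
The remaining 2 must be deranged: !2 = 1.
Total: 66 × 1 = 66.

66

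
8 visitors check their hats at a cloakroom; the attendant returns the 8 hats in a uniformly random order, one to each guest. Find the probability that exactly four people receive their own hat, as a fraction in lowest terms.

1/64

Favorable outcomes: C(8,4)·!4 = 70·9 = 630.
Total outcomes: 8! = 40320.
Probability = 630/40320 = 1/64.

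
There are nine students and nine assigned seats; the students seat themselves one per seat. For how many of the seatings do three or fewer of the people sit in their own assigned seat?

Sum C(9,i)·!(9-i) for i = 0..3:
  i=0: C(9,0)·!9 = 1·133496 = 133496
  i=1: C(9,1)·!8 = 9·14833 = 133497
  i=2: C(9,2)·!7 = 36·1854 = 66744
  i=3: C(9,3)·!6 = 84·265 = 22260
Total = 355997.

355997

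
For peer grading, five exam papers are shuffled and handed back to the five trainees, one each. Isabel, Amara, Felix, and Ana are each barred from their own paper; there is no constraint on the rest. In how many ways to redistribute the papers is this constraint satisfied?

53

Let A_j be the event that the j-th constrained one is fixed. By inclusion-exclusion over the 4 events:
Σ_{j=0}^{4} (-1)^j C(4,j)(5-j)!
= C(4,0)·5! - C(4,1)·4! + C(4,2)·3! - C(4,3)·2! + C(4,4)·1!
= 120 - 96 + 36 - 8 + 1
= 53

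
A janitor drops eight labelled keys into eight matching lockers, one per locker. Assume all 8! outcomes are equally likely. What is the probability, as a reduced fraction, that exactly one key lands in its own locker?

Favorable outcomes: C(8,1)·!7 = 8·1854 = 14832.
Total outcomes: 8! = 40320.
Probability = 14832/40320 = 103/280.

103/280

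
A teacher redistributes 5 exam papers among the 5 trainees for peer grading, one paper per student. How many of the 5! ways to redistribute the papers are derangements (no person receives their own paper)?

The number of derangements of 5 is !5 = Σ_{k=0}^{5} (-1)^k·5!/k!
= 5! - 5!/1! + 5!/2! - 5!/3! + 5!/4! - 5!/5!
= 120 - 120 + 60 - 20 + 5 - 1
= 44

44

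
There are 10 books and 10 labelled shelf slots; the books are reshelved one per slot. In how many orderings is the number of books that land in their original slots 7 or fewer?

# with exactly i fixed is C(10,i)·!(10-i); sum over i=0..7:
  i=0: C(10,0)·!10 = 1·1334961 = 1334961
  i=1: C(10,1)·!9 = 10·133496 = 1334960
  i=2: C(10,2)·!8 = 45·14833 = 667485
  i=3: C(10,3)·!7 = 120·1854 = 222480
  i=4: C(10,4)·!6 = 210·265 = 55650
  i=5: C(10,5)·!5 = 252·44 = 11088
  i=6: C(10,6)·!4 = 210·9 = 1890
  i=7: C(10,7)·!3 = 120·2 = 240
Total = 3628754.

3628754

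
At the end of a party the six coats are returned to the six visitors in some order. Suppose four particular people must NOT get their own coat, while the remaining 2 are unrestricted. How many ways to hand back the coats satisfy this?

362

Let A_j be the event that the j-th constrained one is fixed. By inclusion-exclusion over the 4 events:
Σ_{j=0}^{4} (-1)^j C(4,j)(6-j)!
= C(4,0)·6! - C(4,1)·5! + C(4,2)·4! - C(4,3)·3! + C(4,4)·2!
= 720 - 480 + 144 - 24 + 2
= 362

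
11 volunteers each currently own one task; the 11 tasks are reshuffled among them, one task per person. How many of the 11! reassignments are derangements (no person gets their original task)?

By inclusion-exclusion, !11 = Σ (-1)^k · 11!/k! for k=0..11
= 11! - 11!/1! + 11!/2! - 11!/3! + 11!/4! - 11!/5! + 11!/6! - 11!/7! + 11!/8! - 11!/9! + 11!/10! - 11!/11!
= 39916800 - 39916800 + 19958400 - 6652800 + 1663200 - 332640 + 55440 - 7920 + 990 - 110 + 11 - 1
= 14684570

14684570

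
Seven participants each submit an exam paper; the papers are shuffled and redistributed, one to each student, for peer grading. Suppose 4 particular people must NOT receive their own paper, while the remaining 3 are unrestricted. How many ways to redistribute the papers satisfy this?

Inclusion-exclusion on the 4 forbidden self-matches:
Σ_{j=0}^{4} (-1)^j C(4,j)(7-j)!
= C(4,0)·7! - C(4,1)·6! + C(4,2)·5! - C(4,3)·4! + C(4,4)·3!
= 5040 - 2880 + 720 - 96 + 6
= 2790

2790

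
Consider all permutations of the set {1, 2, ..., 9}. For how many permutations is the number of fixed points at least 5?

1339

# with exactly i fixed is C(9,i)·!(9-i); sum over i=5..9:
  i=5: C(9,5)·!4 = 126·9 = 1134
  i=6: C(9,6)·!3 = 84·2 = 168
  i=7: C(9,7)·!2 = 36·1 = 36
  i=8: C(9,8)·!1 = 9·0 = 0
  i=9: C(9,9)·!0 = 1·1 = 1
Total = 1339.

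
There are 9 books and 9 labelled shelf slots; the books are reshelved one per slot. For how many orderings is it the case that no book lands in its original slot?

!9 = 9! · Σ_{k=0}^{9} (-1)^k/k!
= 9! - 9!/1! + 9!/2! - 9!/3! + 9!/4! - 9!/5! + 9!/6! - 9!/7! + 9!/8! - 9!/9!
= 362880 - 362880 + 181440 - 60480 + 15120 - 3024 + 504 - 72 + 9 - 1
= 133496

133496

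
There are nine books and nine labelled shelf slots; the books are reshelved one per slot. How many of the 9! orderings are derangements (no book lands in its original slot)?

The number of derangements of 9 is !9 = Σ_{k=0}^{9} (-1)^k·9!/k!
= 9! - 9!/1! + 9!/2! - 9!/3! + 9!/4! - 9!/5! + 9!/6! - 9!/7! + 9!/8! - 9!/9!
= 362880 - 362880 + 181440 - 60480 + 15120 - 3024 + 504 - 72 + 9 - 1
= 133496

133496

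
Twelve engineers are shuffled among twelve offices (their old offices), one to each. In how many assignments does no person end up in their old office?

176214841

The subfactorial !12 = [12!/e] (nearest integer).
12! = 479001600, and 479001600/e ≈ 176214840.93, so !12 = 176214841.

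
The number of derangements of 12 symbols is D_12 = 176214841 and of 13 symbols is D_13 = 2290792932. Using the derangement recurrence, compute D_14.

32071101049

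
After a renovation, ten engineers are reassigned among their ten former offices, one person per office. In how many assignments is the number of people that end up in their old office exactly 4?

55650

Choose which 4 of the 10 are fixed: C(10,4) = 210.
The other 6 form a derangement: !6 = 265.
Total: 210 × 265 = 55650.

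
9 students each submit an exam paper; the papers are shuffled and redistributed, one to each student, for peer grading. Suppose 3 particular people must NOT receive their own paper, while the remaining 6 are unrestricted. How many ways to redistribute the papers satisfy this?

Inclusion-exclusion on the 3 forbidden self-matches:
Σ_{j=0}^{3} (-1)^j C(3,j)(9-j)!
= C(3,0)·9! - C(3,1)·8! + C(3,2)·7! - C(3,3)·6!
= 362880 - 120960 + 15120 - 720
= 256320

256320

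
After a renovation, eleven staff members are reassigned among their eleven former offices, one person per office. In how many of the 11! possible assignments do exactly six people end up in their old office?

Pick the 6 fixed positions: C(11,6) = 462 ways.
The other 5 form a derangement: !5 = 44.
Total: 462 × 44 = 20328.

20328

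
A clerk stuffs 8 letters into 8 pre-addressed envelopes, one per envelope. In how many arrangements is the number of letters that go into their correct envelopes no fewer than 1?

Sum C(8,i)·!(8-i) for i = 1..8:
  i=1: C(8,1)·!7 = 8·1854 = 14832
  i=2: C(8,2)·!6 = 28·265 = 7420
  i=3: C(8,3)·!5 = 56·44 = 2464
  i=4: C(8,4)·!4 = 70·9 = 630
  i=5: C(8,5)·!3 = 56·2 = 112
  i=6: C(8,6)·!2 = 28·1 = 28
  i=7: C(8,7)·!1 = 8·0 = 0
  i=8: C(8,8)·!0 = 1·1 = 1
Total = 25487.

25487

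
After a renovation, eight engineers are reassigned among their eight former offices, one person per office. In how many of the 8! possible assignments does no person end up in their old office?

Recurrence: !8 = 8·!7 + (-1)^8.
!8 = 8·1854 + 1 = 14833

14833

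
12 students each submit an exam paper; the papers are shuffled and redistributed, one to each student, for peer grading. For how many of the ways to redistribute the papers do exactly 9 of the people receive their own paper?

Choose which 9 of the 12 are fixed: C(12,9) = 220.
The other 3 form a derangement: !3 = 2.
Total: 220 × 2 = 440.

440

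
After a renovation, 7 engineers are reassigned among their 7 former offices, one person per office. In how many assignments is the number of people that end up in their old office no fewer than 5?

22

Sum C(7,i)·!(7-i) for i = 5..7:
  i=5: C(7,5)·!2 = 21·1 = 21
  i=6: C(7,6)·!1 = 7·0 = 0
  i=7: C(7,7)·!0 = 1·1 = 1
Total = 22.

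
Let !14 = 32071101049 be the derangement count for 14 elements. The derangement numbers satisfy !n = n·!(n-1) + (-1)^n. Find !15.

!15 = 15·32071101049 - 1 = 481066515734.

481066515734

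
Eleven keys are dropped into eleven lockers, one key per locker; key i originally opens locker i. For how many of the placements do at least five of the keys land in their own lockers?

146114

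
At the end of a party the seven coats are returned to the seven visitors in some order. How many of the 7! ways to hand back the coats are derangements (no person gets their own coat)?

1854

!7 = 7! · Σ_{k=0}^{7} (-1)^k/k!
= 7! - 7!/1! + 7!/2! - 7!/3! + 7!/4! - 7!/5! + 7!/6! - 7!/7!
= 5040 - 5040 + 2520 - 840 + 210 - 42 + 7 - 1
= 1854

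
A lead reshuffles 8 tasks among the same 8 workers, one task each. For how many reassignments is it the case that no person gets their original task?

14833

Recurrence: !8 = 7·(!7 + !6).
!8 = 7·(1854 + 265) = 7·2119 = 14833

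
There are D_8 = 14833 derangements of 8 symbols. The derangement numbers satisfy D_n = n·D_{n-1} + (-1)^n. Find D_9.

D_9 = 9·14833 - 1 = 133496.

133496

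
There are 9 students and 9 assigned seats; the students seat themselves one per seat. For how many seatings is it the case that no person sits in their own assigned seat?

133496

Use !n = n·!(n-1) + (-1)^n.
!9 = 9·14833 - 1 = 133496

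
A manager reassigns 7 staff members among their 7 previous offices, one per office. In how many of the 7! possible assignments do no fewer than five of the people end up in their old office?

22

Sum C(7,i)·!(7-i) for i = 5..7:
  i=5: C(7,5)·!2 = 21·1 = 21
  i=6: C(7,6)·!1 = 7·0 = 0
  i=7: C(7,7)·!0 = 1·1 = 1
Total = 22.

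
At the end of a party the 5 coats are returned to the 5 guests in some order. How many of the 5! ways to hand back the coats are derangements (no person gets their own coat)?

44

!5 is the nearest integer to 5!/e.
5! = 120, and 120/e ≈ 44.15, so !5 = 44.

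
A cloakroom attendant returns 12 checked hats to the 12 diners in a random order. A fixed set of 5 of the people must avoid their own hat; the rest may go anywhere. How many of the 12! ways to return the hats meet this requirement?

312273360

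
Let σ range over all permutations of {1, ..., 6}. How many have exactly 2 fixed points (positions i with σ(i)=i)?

Pick the 2 fixed positions: C(6,2) = 15 ways.
The remaining 4 must be deranged: !4 = 9.
Total: 15 × 9 = 135.

135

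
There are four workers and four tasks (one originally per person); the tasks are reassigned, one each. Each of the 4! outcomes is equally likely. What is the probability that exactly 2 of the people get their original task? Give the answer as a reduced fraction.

Favorable outcomes: C(4,2)·!2 = 6·1 = 6.
Total outcomes: 4! = 24.
Probability = 6/24 = 1/4.

1/4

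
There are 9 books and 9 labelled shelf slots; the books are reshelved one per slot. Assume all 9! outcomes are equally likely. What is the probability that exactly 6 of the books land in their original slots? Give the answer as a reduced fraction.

Favorable outcomes: C(9,6)·!3 = 84·2 = 168.
Total outcomes: 9! = 362880.
Probability = 168/362880 = 1/2160.

1/2160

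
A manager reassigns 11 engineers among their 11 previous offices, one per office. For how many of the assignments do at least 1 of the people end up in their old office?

25232230

Sum C(11,i)·!(11-i) for i = 1..11:
  i=1: C(11,1)·!10 = 11·1334961 = 14684571
  i=2: C(11,2)·!9 = 55·133496 = 7342280
  i=3: C(11,3)·!8 = 165·14833 = 2447445
  i=4: C(11,4)·!7 = 330·1854 = 611820
  i=5: C(11,5)·!6 = 462·265 = 122430
  i=6: C(11,6)·!5 = 462·44 = 20328
  i=7: C(11,7)·!4 = 330·9 = 2970
  i=8: C(11,8)·!3 = 165·2 = 330
  i=9: C(11,9)·!2 = 55·1 = 55
  i=10: C(11,10)·!1 = 11·0 = 0
  i=11: C(11,11)·!0 = 1·1 = 1
Total = 25232230.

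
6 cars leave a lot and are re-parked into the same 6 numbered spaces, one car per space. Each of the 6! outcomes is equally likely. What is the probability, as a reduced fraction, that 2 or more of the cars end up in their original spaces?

Favorable outcomes: Σ_{i≥2} C(6,i)·!(6-i) = 15·9 + 20·2 + 15·1 + 6·0 + 1·1 = 191.
Total outcomes: 6! = 720.
Probability = 191/720 = 191/720.

191/720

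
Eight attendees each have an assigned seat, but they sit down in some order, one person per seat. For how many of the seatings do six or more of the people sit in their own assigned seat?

Sum C(8,i)·!(8-i) for i = 6..8:
  i=6: C(8,6)·!2 = 28·1 = 28
  i=7: C(8,7)·!1 = 8·0 = 0
  i=8: C(8,8)·!0 = 1·1 = 1
Total = 29.

29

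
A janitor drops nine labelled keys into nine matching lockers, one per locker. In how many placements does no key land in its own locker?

133496

The number of derangements of 9 is !9 = Σ_{k=0}^{9} (-1)^k·9!/k!
= 9! - 9!/1! + 9!/2! - 9!/3! + 9!/4! - 9!/5! + 9!/6! - 9!/7! + 9!/8! - 9!/9!
= 362880 - 362880 + 181440 - 60480 + 15120 - 3024 + 504 - 72 + 9 - 1
= 133496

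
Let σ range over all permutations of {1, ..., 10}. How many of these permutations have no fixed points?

1334961

By inclusion-exclusion, !10 = Σ (-1)^k · 10!/k! for k=0..10
= 10! - 10!/1! + 10!/2! - 10!/3! + 10!/4! - 10!/5! + 10!/6! - 10!/7! + 10!/8! - 10!/9! + 10!/10!
= 3628800 - 3628800 + 1814400 - 604800 + 151200 - 30240 + 5040 - 720 + 90 - 10 + 1
= 1334961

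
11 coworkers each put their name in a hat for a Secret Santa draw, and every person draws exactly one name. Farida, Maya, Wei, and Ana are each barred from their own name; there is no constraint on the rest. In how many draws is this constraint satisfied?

Inclusion-exclusion on the 4 forbidden self-matches:
Σ_{j=0}^{4} (-1)^j C(4,j)(11-j)!
= C(4,0)·11! - C(4,1)·10! + C(4,2)·9! - C(4,3)·8! + C(4,4)·7!
= 39916800 - 14515200 + 2177280 - 161280 + 5040
= 27422640

27422640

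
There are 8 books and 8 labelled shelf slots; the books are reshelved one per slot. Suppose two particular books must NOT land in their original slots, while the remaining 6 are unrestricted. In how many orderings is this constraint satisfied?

30960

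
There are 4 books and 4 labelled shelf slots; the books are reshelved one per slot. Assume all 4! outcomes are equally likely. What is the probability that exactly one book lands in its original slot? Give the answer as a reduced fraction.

1/3

Favorable outcomes: C(4,1)·!3 = 4·2 = 8.
Total outcomes: 4! = 24.
Probability = 8/24 = 1/3.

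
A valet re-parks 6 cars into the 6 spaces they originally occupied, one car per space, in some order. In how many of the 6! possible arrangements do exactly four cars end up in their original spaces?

15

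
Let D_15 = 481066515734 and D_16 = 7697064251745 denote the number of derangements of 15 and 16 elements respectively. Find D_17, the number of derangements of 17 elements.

D_17 = (17-1)·(D_16 + D_15) = 16·(7697064251745 + 481066515734) = 16·8178130767479 = 130850092279664.

130850092279664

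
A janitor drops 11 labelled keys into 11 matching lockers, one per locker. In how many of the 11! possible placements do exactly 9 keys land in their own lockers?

Choose which 9 of the 11 are fixed: C(11,9) = 55.
The other 2 form a derangement: !2 = 1.
Total: 55 × 1 = 55.

55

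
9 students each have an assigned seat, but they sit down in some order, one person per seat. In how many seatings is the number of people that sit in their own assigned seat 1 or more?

# with exactly i fixed is C(9,i)·!(9-i); sum over i=1..9:
  i=1: C(9,1)·!8 = 9·14833 = 133497
  i=2: C(9,2)·!7 = 36·1854 = 66744
  i=3: C(9,3)·!6 = 84·265 = 22260
  i=4: C(9,4)·!5 = 126·44 = 5544
  i=5: C(9,5)·!4 = 126·9 = 1134
  i=6: C(9,6)·!3 = 84·2 = 168
  i=7: C(9,7)·!2 = 36·1 = 36
  i=8: C(9,8)·!1 = 9·0 = 0
  i=9: C(9,9)·!0 = 1·1 = 1
Total = 229384.

229384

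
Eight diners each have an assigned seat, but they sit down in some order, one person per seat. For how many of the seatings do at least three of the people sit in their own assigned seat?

3235

Sum C(8,i)·!(8-i) for i = 3..8:
  i=3: C(8,3)·!5 = 56·44 = 2464
  i=4: C(8,4)·!4 = 70·9 = 630
  i=5: C(8,5)·!3 = 56·2 = 112
  i=6: C(8,6)·!2 = 28·1 = 28
  i=7: C(8,7)·!1 = 8·0 = 0
  i=8: C(8,8)·!0 = 1·1 = 1
Total = 3235.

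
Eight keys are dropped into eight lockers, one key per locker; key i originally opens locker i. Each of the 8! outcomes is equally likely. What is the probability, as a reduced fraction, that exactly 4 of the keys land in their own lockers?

Favorable outcomes: C(8,4)·!4 = 70·9 = 630.
Total outcomes: 8! = 40320.
Probability = 630/40320 = 1/64.

1/64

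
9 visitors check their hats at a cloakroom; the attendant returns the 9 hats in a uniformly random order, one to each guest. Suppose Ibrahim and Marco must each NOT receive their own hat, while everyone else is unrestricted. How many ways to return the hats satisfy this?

287280

Let A_j be the event that the j-th constrained one is fixed. By inclusion-exclusion over the 2 events:
Σ_{j=0}^{2} (-1)^j C(2,j)(9-j)!
= C(2,0)·9! - C(2,1)·8! + C(2,2)·7!
= 362880 - 80640 + 5040
= 287280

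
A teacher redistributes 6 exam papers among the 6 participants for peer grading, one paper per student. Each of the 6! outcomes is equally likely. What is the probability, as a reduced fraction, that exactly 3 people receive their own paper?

Favorable outcomes: C(6,3)·!3 = 20·2 = 40.
Total outcomes: 6! = 720.
Probability = 40/720 = 1/18.

1/18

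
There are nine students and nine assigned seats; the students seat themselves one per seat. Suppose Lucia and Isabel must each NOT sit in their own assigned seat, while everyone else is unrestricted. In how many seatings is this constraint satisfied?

287280

Inclusion-exclusion on the 2 forbidden self-matches:
Σ_{j=0}^{2} (-1)^j C(2,j)(9-j)!
= C(2,0)·9! - C(2,1)·8! + C(2,2)·7!
= 362880 - 80640 + 5040
= 287280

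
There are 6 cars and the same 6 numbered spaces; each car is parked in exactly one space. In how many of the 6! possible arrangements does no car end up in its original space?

The subfactorial !6 = [6!/e] (nearest integer).
6! = 720, and 720/e ≈ 264.87, so !6 = 265.

265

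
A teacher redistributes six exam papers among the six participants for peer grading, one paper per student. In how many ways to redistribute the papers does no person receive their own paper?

265

!6 is the nearest integer to 6!/e.
6! = 720, and 720/e ≈ 264.87, so !6 = 265.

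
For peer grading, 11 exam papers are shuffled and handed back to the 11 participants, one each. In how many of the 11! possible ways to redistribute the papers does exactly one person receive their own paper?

Pick the single fixed position: C(11,1) = 11 ways.
The other 10 form a derangement: !10 = 1334961.
Total: 11 × 1334961 = 14684571.

14684571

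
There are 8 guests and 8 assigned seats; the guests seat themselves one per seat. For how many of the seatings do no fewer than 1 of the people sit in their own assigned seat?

# with exactly i fixed is C(8,i)·!(8-i); sum over i=1..8:
  i=1: C(8,1)·!7 = 8·1854 = 14832
  i=2: C(8,2)·!6 = 28·265 = 7420
  i=3: C(8,3)·!5 = 56·44 = 2464
  i=4: C(8,4)·!4 = 70·9 = 630
  i=5: C(8,5)·!3 = 56·2 = 112
  i=6: C(8,6)·!2 = 28·1 = 28
  i=7: C(8,7)·!1 = 8·0 = 0
  i=8: C(8,8)·!0 = 1·1 = 1
Total = 25487.

25487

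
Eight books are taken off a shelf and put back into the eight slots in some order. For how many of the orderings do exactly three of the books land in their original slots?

2464

Choose which 3 of the 8 are fixed: C(8,3) = 56.
The other 5 form a derangement: !5 = 44.
Total: 56 × 44 = 2464.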